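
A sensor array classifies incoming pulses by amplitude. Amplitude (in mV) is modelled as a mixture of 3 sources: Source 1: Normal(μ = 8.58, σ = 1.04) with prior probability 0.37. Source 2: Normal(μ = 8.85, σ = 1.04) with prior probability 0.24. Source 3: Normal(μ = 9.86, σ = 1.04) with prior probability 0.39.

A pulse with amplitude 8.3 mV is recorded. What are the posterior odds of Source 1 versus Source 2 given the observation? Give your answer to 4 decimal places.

Since P(k|x) ∝ P(Z=k) f_k(x), the posterior odds are P(Z=i) f_i(x) / (P(Z=j) f_j(x)).
Component likelihoods at x = 8.3 mV:
  f_1 = (1/(1.04·√(2π)))·exp(−(8.3−8.58)²/(2·1.04²)) = 0.383598·exp(-0.03624) = 0.369945
  f_2 = (1/(1.04·√(2π)))·exp(−(8.3−8.85)²/(2·1.04²)) = 0.383598·exp(-0.13984) = 0.333538
  f_3 = (1/(1.04·√(2π)))·exp(−(8.3−9.86)²/(2·1.04²)) = 0.383598·exp(-1.12500) = 0.124536
Posterior odds = (P(Z=1)·f_1) / (P(Z=2)·f_2) = (0.37·0.369945) / (0.24·0.333538) = 0.13688 / 0.0800491 ≈ 1.7099

1.7099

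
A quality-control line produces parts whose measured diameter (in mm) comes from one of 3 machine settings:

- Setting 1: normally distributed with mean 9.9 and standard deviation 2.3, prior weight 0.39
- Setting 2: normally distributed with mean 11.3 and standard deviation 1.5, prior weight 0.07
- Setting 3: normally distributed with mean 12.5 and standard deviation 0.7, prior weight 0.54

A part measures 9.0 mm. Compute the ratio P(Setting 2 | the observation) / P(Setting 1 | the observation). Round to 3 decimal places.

Since P(k|x) ∝ π_k f_k(x), the posterior odds are π_i f_i(x) / (π_j f_j(x)).
Component likelihoods at x = 9.0 mm:
  L_1 = (1/(2.3·√(2π)))·exp(−(9.0−9.9)²/(2·2.3²)) = 0.173453·exp(-0.07656) = 0.160669
  L_2 = (1/(1.5·√(2π)))·exp(−(9.0−11.3)²/(2·1.5²)) = 0.265962·exp(-1.17556) = 0.0820883
  L_3 = (1/(0.7·√(2π)))·exp(−(9.0−12.5)²/(2·0.7²)) = 0.569918·exp(-12.50000) = 2.12389e-06
Odds = (0.07/0.39) × (0.0820883/0.160669) = 0.179487 × 0.510915 ≈ 0.092

0.092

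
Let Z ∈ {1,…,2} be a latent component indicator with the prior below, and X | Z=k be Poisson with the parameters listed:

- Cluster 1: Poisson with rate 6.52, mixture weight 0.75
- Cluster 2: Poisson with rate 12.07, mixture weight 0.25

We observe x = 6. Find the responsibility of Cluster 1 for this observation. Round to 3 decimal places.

Posterior ∝ prior × likelihood, so P(k | x) ∝ w_k f_k(x); normalise over all components.
Evaluate each component's likelihood at the observed value:
  p_1 = e^(−6.52)·6.52^6/6! = 0.157236
  p_2 = e^(−12.07)·12.07^6/6! = 0.0246024
Multiply by the mixture weights:
  w_1·p_1 = 0.75 × 0.157236 = 0.117927
  w_2·p_2 = 0.25 × 0.0246024 = 0.00615059
Denominator: 0.117927 + 0.00615059 = 0.124078
So the posterior for Cluster 1 is 0.117927 / 0.124078 ≈ 0.950.

0.950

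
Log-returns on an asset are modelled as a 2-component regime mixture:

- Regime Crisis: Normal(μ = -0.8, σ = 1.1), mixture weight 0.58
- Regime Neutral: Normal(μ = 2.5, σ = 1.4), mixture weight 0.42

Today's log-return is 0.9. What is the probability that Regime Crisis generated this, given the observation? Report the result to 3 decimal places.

0.506

By Bayes' theorem, P(k | x) = π_k f_k(x) / Σ_j π_j f_j(x).
Component likelihoods at x = 0.9:
  p_Crisis = 0.109869
  p_Neutral = 0.148307
Unnormalised posteriors:
  π_Crisis·p_Crisis = 0.58 × 0.109869 = 0.0637242
  π_Neutral·p_Neutral = 0.42 × 0.148307 = 0.0622889
Evidence: 0.0637242 + 0.0622889 = 0.126013
Responsibility of Regime Crisis: 0.0637242 / 0.126013 ≈ 0.506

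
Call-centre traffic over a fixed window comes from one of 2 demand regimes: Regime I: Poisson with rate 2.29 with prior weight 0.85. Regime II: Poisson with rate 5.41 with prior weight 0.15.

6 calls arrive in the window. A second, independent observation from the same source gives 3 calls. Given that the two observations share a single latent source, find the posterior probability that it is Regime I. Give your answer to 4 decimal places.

0.5591

The responsibility of component k is π_k f_k(x) divided by Σ_j π_j f_j(x).
Since both observations come from the same component, the likelihood for component k is f_k(x₁)·f_k(x₂).
  L_I = [0.0202836] × [0.202685] = 0.00411118
  L_II = [0.155711] × [0.118007] = 0.0183749
Prior × likelihood for each component:
  π_I·L_I = 0.85 × 0.00411118 = 0.00349451
  π_II·L_II = 0.15 × 0.0183749 = 0.00275624
Denominator: 0.00349451 + 0.00275624 = 0.00625074
So the posterior for Regime I is 0.00349451 / 0.00625074 ≈ 0.5591.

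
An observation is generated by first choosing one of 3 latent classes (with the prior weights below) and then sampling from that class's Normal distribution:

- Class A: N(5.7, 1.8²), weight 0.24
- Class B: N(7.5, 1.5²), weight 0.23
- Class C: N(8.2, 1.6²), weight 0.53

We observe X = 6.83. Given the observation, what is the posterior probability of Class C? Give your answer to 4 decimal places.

0.4805

P(component k | x) = P(Z=k)·f_k(x) / marginal(x), where marginal(x) = Σ_j P(Z=j)·f_j(x).
Normal densities:
  L_A = (1/(1.8·√(2π)))·exp(−(6.83−5.7)²/(2·1.8²)) = 0.221635·exp(-0.19705) = 0.181995
  L_B = (1/(1.5·√(2π)))·exp(−(6.83−7.5)²/(2·1.5²)) = 0.265962·exp(-0.09976) = 0.240711
  L_C = (1/(1.6·√(2π)))·exp(−(6.83−8.2)²/(2·1.6²)) = 0.249339·exp(-0.36658) = 0.172817
Multiply by the mixture weights:
  P(Z=A)·L_A = 0.24 × 0.181995 = 0.0436787
  P(Z=B)·L_B = 0.23 × 0.240711 = 0.0553635
  P(Z=C)·L_C = 0.53 × 0.172817 = 0.0915928
Evidence: 0.0436787 + 0.0553635 + 0.0915928 = 0.190635
So the posterior for Class C is 0.0915928 / 0.190635 ≈ 0.4805.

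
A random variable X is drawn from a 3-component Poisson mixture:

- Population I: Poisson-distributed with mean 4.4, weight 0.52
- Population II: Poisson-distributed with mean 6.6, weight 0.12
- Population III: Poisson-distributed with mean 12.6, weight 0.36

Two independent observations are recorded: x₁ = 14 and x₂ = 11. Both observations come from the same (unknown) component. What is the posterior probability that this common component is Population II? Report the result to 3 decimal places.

0.005

P(component k | x) = w_k·f_k(x) / marginal(x), where marginal(x) = Σ_j w_j·f_j(x).
Since both observations come from the same component, the likelihood for component k is f_k(x₁)·f_k(x₂).
  L_I = [0.00014356] × [0.00368068] = 5.28398e-07
  L_II = [0.00464369] × [0.0352764] = 0.000163813
  L_III = [0.0983261] × [0.107352] = 0.0105555
Multiply by the mixture weights:
  w_I·L_I = 0.52 × 5.28398e-07 = 2.74767e-07
  w_II·L_II = 0.12 × 0.000163813 = 1.96575e-05
  w_III·L_III = 0.36 × 0.0105555 = 0.00379998
Sum: 2.74767e-07 + 1.96575e-05 + 0.00379998 = 0.00381991
P(Population II | data) ≈ 0.005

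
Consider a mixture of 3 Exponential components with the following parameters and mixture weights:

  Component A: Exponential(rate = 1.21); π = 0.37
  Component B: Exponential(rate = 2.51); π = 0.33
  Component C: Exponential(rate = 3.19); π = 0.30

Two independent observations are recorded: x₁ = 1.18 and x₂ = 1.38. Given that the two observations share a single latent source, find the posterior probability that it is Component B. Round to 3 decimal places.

Apply Bayes' rule: the posterior for each component is proportional to its prior times its likelihood at x.
Since both observations come from the same component, the likelihood for component k is f_k(x₁)·f_k(x₂).
  p_A = [1.21·e^(−1.21·1.18) = 1.21·e^(−1.4278) = 0.290202] × [0.227825] = 0.066115
  p_B = [2.51·e^(−2.51·1.18) = 2.51·e^(−2.9618) = 0.129832] × [0.0785895] = 0.0102034
  p_C = [3.19·e^(−3.19·1.18) = 3.19·e^(−3.7642) = 0.0739638] × [0.0390786] = 0.00289041
Unnormalised posteriors:
  π_A·p_A = 0.37 × 0.066115 = 0.0244626
  π_B·p_B = 0.33 × 0.0102034 = 0.00336712
  π_C·p_C = 0.30 × 0.00289041 = 0.000867122
Evidence: 0.0244626 + 0.00336712 + 0.000867122 = 0.0286968
Responsibility of Component B: 0.00336712 / 0.0286968 ≈ 0.117

0.117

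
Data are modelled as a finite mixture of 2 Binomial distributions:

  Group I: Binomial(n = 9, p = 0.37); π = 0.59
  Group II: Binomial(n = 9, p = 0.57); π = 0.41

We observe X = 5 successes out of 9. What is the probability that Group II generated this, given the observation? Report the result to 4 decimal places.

0.5668

Apply Bayes' rule: the posterior for each component is proportional to its prior times its likelihood at x.
Binomial probabilities:
  L_I = C(9,5)·0.37^5·0.63^4 = 126·0.0069344·0.15753 = 0.137639
  L_II = C(9,5)·0.57^5·0.43^4 = 126·0.0601692·0.034188 = 0.25919
Weight by the priors:
  P(Z=I)·L_I = 0.59 × 0.137639 = 0.081207
  P(Z=II)·L_II = 0.41 × 0.25919 = 0.106268
Sum: 0.081207 + 0.106268 = 0.187475
P(Group II | 5 successes out of 9) ≈ 0.5668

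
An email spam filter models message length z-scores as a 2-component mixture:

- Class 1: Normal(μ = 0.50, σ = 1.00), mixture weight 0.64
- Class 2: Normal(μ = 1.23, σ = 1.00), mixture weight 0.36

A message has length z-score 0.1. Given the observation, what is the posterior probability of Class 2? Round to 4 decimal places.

The responsibility of component k is w_k f_k(x) divided by Σ_j w_j f_j(x).
Normal densities:
  L_1 = (1/(1.00·√(2π)))·exp(−(0.1−0.50)²/(2·1.00²)) = 0.398942·exp(-0.08000) = 0.36827
  L_2 = (1/(1.00·√(2π)))·exp(−(0.1−1.23)²/(2·1.00²)) = 0.398942·exp(-0.63845) = 0.210686
Weight by the priors:
  w_1·L_1 = 0.64 × 0.36827 = 0.235693
  w_2·L_2 = 0.36 × 0.210686 = 0.0758468
Marginal: 0.235693 + 0.0758468 = 0.31154
So the posterior for Class 2 is 0.0758468 / 0.31154 ≈ 0.2435.

0.2435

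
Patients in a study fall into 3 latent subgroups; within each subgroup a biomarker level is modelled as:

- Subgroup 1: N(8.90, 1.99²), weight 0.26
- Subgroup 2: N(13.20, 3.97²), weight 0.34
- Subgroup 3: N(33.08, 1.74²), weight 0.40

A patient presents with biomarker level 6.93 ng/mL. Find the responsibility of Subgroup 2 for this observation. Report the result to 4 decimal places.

Posterior ∝ prior × likelihood, so P(k | x) ∝ P(Z=k) f_k(x); normalise over all components.
Evaluate each component's likelihood at the observed value:
  f_1 = (1/(1.99·√(2π)))·exp(−(6.93−8.90)²/(2·1.99²)) = 0.200474·exp(-0.49000) = 0.122815
  f_2 = (1/(3.97·√(2π)))·exp(−(6.93−13.20)²/(2·3.97²)) = 0.100489·exp(-1.24717) = 0.0288724
  f_3 = (1/(1.74·√(2π)))·exp(−(6.93−33.08)²/(2·1.74²)) = 0.229277·exp(-112.93145) = 2.0647e-50
Prior × likelihood for each component:
  P(Z=1)·f_1 = 0.26 × 0.122815 = 0.031932
  P(Z=2)·f_2 = 0.34 × 0.0288724 = 0.00981661
  P(Z=3)·f_3 = 0.40 × 2.0647e-50 = 8.25879e-51
Denominator: 0.031932 + 0.00981661 + 8.25879e-51 = 0.0417486
Responsibility of Subgroup 2: 0.00981661 / 0.0417486 ≈ 0.2351

0.2351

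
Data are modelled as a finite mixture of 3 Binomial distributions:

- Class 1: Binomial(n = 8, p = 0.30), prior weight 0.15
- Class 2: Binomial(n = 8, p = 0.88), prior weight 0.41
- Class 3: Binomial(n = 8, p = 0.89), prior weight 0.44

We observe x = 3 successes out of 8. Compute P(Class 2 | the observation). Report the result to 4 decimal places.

0.0100

Posterior ∝ prior × likelihood, so P(k | x) ∝ π_k f_k(x); normalise over all components.
Component likelihoods at x = 3 successes out of 8:
  L_1 = C(8,3)·0.30^3·0.70^5 = 56·0.027·0.16807 = 0.254122
  L_2 = C(8,3)·0.88^3·0.12^5 = 56·0.681472·2.48832e-05 = 0.000949603
  L_3 = C(8,3)·0.89^3·0.11^5 = 56·0.704969·1.61051e-05 = 0.000635801
Prior × likelihood for each component:
  π_1·L_1 = 0.15 × 0.254122 = 0.0381183
  π_2·L_2 = 0.41 × 0.000949603 = 0.000389337
  π_3·L_3 = 0.44 × 0.000635801 = 0.000279753
Sum: 0.0381183 + 0.000389337 + 0.000279753 = 0.0387874
Responsibility of Class 2: 0.000389337 / 0.0387874 ≈ 0.0100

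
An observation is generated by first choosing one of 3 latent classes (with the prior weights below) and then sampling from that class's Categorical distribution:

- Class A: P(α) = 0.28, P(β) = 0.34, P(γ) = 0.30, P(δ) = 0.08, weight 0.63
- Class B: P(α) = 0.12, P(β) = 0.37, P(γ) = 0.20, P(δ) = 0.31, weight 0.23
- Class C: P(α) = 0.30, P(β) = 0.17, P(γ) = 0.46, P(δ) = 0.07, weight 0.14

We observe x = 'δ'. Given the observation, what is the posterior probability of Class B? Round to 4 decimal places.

0.5422

The responsibility of component k is w_k f_k(x) divided by Σ_j w_j f_j(x).
Evaluate each component's likelihood at the observed value:
  L_A = 0.08
  L_B = 0.31
  L_C = 0.07
Unnormalised posteriors:
  w_A·L_A = 0.63 × 0.08 = 0.0504
  w_B·L_B = 0.23 × 0.31 = 0.0713
  w_C·L_C = 0.14 × 0.07 = 0.0098
Denominator: 0.0504 + 0.0713 + 0.0098 = 0.1315
Responsibility of Class B: 0.0713 / 0.1315 ≈ 0.5422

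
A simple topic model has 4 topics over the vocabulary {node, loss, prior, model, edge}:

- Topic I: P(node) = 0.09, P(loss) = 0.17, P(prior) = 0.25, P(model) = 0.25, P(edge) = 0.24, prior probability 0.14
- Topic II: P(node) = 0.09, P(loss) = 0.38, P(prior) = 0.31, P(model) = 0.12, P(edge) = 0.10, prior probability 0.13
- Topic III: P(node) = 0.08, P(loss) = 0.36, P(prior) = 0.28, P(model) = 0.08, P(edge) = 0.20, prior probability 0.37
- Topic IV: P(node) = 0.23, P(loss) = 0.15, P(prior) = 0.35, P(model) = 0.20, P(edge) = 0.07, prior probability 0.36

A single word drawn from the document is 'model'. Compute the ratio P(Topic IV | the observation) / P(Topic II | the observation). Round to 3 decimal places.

4.615

Posterior odds = (π_i f_i(x)) / (π_j f_j(x)); the normalising sum cancels.
Component likelihoods at x = 'model':
  L_I = 0.25
  L_II = 0.12
  L_III = 0.08
  L_IV = 0.2
0.072 / 0.0156 ≈ 4.615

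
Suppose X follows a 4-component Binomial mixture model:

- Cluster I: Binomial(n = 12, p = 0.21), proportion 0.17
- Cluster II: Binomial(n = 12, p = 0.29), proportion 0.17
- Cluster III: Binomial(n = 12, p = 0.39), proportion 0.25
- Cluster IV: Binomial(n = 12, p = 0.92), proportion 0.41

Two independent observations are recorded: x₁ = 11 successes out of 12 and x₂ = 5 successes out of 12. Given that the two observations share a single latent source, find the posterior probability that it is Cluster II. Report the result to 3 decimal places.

0.017

By Bayes' theorem, P(k | x) = P(Z=k) f_k(x) / Σ_j P(Z=j) f_j(x).
Since both observations come from the same component, the likelihood for component k is f_k(x₁)·f_k(x₂).
  f_I = [3.32063e-07] × [0.0621171] = 2.06268e-08
  f_II = [1.03948e-05] × [0.147749] = 1.53582e-06
  f_III = [0.000232392] × [0.224573] = 5.2189e-05
  f_IV = [0.383652] × [1.0947e-05] = 4.19983e-06
Weight by the priors:
  P(Z=I)·f_I = 0.17 × 2.06268e-08 = 3.50656e-09
  P(Z=II)·f_II = 0.17 × 1.53582e-06 = 2.6109e-07
  P(Z=III)·f_III = 0.25 × 5.2189e-05 = 1.30472e-05
  P(Z=IV)·f_IV = 0.41 × 4.19983e-06 = 1.72193e-06
Denominator: 3.50656e-09 + 2.6109e-07 + 1.30472e-05 + 1.72193e-06 = 1.50338e-05
So the posterior for Cluster II is 2.6109e-07 / 1.50338e-05 ≈ 0.017.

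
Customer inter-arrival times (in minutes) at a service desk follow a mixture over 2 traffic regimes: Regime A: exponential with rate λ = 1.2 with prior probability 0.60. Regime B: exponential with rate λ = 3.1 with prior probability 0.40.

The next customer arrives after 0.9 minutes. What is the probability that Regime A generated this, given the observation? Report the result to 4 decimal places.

The responsibility of component k is P(Z=k) f_k(x) divided by Σ_j P(Z=j) f_j(x).
Exponential densities:
  L_A = 1.2·e^(−1.2·0.9) = 1.2·e^(−1.0800) = 0.407515
  L_B = 3.1·e^(−3.1·0.9) = 3.1·e^(−2.7900) = 0.190406
Weight by the priors:
  P(Z=A)·L_A = 0.60 × 0.407515 = 0.244509
  P(Z=B)·L_B = 0.40 × 0.190406 = 0.0761623
Normaliser: 0.244509 + 0.0761623 = 0.320671
P(Regime A | x) = 0.244509 / 0.320671 ≈ 0.7625

0.7625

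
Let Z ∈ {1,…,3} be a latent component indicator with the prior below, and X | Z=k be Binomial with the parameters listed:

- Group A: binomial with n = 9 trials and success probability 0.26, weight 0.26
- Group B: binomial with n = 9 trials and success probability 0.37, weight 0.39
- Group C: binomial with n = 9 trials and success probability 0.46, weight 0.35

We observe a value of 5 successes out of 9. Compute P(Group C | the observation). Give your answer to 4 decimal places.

0.5417

Posterior ∝ prior × likelihood, so P(k | x) ∝ P(Z=k) f_k(x); normalise over all components.
Evaluate each component's likelihood at the observed value:
  L_A = C(9,5)·0.26^5·0.74^4 = 126·0.00118814·0.299866 = 0.0448915
  L_B = C(9,5)·0.37^5·0.63^4 = 126·0.0069344·0.15753 = 0.137639
  L_C = C(9,5)·0.46^5·0.54^4 = 126·0.0205963·0.0850306 = 0.220666
Prior × likelihood for each component:
  P(Z=A)·L_A = 0.26 × 0.0448915 = 0.0116718
  P(Z=B)·L_B = 0.39 × 0.137639 = 0.0536792
  P(Z=C)·L_C = 0.35 × 0.220666 = 0.077233
Denominator: 0.0116718 + 0.0536792 + 0.077233 = 0.142584
P(Group C | data) ≈ 0.5417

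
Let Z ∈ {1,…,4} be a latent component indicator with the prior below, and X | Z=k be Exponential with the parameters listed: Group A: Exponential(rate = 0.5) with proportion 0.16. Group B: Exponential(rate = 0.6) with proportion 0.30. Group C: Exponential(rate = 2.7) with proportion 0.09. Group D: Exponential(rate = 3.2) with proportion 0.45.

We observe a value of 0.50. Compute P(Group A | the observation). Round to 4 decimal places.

0.1134

By Bayes' theorem, P(k | x) = π_k f_k(x) / Σ_j π_j f_j(x).
Exponential densities:
  f_A = 0.5·e^(−0.5·0.50) = 0.5·e^(−0.2500) = 0.3894
  f_B = 0.6·e^(−0.6·0.50) = 0.6·e^(−0.3000) = 0.444491
  f_C = 2.7·e^(−2.7·0.50) = 2.7·e^(−1.3500) = 0.699949
  f_D = 3.2·e^(−3.2·0.50) = 3.2·e^(−1.6000) = 0.646069
Weight by the priors:
  π_A·f_A = 0.16 × 0.3894 = 0.0623041
  π_B·f_B = 0.30 × 0.444491 = 0.133347
  π_C·f_C = 0.09 × 0.699949 = 0.0629954
  π_D·f_D = 0.45 × 0.646069 = 0.290731
Marginal: 0.0623041 + 0.133347 + 0.0629954 + 0.290731 = 0.549378
P(Group A | data) ≈ 0.1134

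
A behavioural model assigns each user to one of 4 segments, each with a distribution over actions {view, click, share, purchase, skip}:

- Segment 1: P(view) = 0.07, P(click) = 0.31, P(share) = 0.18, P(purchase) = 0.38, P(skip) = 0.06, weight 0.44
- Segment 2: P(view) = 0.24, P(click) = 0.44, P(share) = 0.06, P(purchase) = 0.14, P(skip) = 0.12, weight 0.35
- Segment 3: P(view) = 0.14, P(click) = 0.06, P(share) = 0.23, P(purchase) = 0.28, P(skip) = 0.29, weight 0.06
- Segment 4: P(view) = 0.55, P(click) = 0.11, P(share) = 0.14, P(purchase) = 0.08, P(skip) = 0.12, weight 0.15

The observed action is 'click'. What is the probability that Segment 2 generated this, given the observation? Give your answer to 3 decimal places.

By Bayes' theorem, P(k | x) = P(Z=k) f_k(x) / Σ_j P(Z=j) f_j(x).
Component likelihoods at x = 'click':
  p_1 = P(click | comp) = 0.31
  p_2 = P(click | comp) = 0.44
  p_3 = P(click | comp) = 0.06
  p_4 = P(click | comp) = 0.11
Prior × likelihood for each component:
  P(Z=1)·p_1 = 0.44 × 0.31 = 0.1364
  P(Z=2)·p_2 = 0.35 × 0.44 = 0.154
  P(Z=3)·p_3 = 0.06 × 0.06 = 0.0036
  P(Z=4)·p_4 = 0.15 × 0.11 = 0.0165
Marginal: 0.1364 + 0.154 + 0.0036 + 0.0165 = 0.3105
P(Segment 2 | 'click') = 0.154 / 0.3105 ≈ 0.496

0.496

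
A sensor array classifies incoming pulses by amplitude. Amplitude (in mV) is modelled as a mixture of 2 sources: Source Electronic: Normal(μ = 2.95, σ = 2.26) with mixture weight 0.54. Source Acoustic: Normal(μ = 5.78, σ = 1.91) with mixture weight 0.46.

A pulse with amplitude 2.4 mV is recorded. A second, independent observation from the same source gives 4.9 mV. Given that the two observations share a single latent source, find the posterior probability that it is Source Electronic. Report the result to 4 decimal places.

Apply Bayes' rule: the posterior for each component is proportional to its prior times its likelihood at x.
Since both observations come from the same component, the likelihood for component k is f_k(x₁)·f_k(x₂).
  L_Electronic = [0.171372] × [0.121658] = 0.0208488
  L_Acoustic = [0.0436373] × [0.187837] = 0.00819671
Unnormalised posteriors:
  π_Electronic·L_Electronic = 0.54 × 0.0208488 = 0.0112584
  π_Acoustic·L_Acoustic = 0.46 × 0.00819671 = 0.00377049
Normaliser: 0.0112584 + 0.00377049 = 0.0150288
So the posterior for Source Electronic is 0.0112584 / 0.0150288 ≈ 0.7491.

0.7491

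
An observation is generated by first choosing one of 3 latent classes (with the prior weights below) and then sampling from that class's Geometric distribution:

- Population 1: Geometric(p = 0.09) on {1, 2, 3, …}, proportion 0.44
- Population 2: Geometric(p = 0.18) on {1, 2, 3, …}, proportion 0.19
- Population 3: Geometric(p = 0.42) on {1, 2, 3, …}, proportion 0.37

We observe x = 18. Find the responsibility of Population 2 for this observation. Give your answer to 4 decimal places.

By Bayes' theorem, P(k | x) = P(Z=k) f_k(x) / Σ_j P(Z=j) f_j(x).
Evaluate each component's likelihood at the observed value:
  L_1 = 0.0181112
  L_2 = 0.00616748
  L_3 = 3.99508e-05
Prior × likelihood for each component:
  P(Z=1)·L_1 = 0.44 × 0.0181112 = 0.00796891
  P(Z=2)·L_2 = 0.19 × 0.00616748 = 0.00117182
  P(Z=3)·L_3 = 0.37 × 3.99508e-05 = 1.47818e-05
Denominator: 0.00796891 + 0.00117182 + 1.47818e-05 = 0.00915551
P(Population 2 | the observation) ≈ 0.1280

0.1280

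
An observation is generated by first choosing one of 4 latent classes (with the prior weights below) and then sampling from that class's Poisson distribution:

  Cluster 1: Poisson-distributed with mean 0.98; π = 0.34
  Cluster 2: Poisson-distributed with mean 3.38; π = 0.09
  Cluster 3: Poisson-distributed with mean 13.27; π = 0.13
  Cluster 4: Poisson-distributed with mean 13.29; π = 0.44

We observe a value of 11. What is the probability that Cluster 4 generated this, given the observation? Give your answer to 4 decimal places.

0.7706

Apply Bayes' rule: the posterior for each component is proportional to its prior times its likelihood at x.
Evaluate each component's likelihood at the observed value:
  L_1 = e^(−0.98)·0.98^11/11! = 7.52874e-09
  L_2 = e^(−3.38)·3.38^11/11! = 0.000561064
  L_3 = e^(−13.27)·13.27^11/11! = 0.0971263
  L_4 = e^(−13.29)·13.29^11/11! = 0.0967933
Weight by the priors:
  P(Z=1)·L_1 = 0.34 × 7.52874e-09 = 2.55977e-09
  P(Z=2)·L_2 = 0.09 × 0.000561064 = 5.04958e-05
  P(Z=3)·L_3 = 0.13 × 0.0971263 = 0.0126264
  P(Z=4)·L_4 = 0.44 × 0.0967933 = 0.0425891
Denominator: 2.55977e-09 + 5.04958e-05 + 0.0126264 + 0.0425891 = 0.055266
P(Cluster 4 | x) ≈ 0.7706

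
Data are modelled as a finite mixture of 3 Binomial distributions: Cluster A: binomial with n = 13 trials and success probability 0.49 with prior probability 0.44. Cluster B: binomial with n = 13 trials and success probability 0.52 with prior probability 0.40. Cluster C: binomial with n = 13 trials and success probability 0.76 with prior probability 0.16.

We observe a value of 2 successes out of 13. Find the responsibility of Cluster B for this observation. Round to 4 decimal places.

0.3444

The responsibility of component k is P(Z=k) f_k(x) divided by Σ_j P(Z=j) f_j(x).
Binomial probabilities:
  L_A = C(13,2)·0.49^2·0.51^11 = 78·0.2401·0.000607116 = 0.01137
  L_B = C(13,2)·0.52^2·0.48^11 = 78·0.2704·0.00031164 = 0.00657287
  L_C = C(13,2)·0.76^2·0.24^11 = 78·0.5776·1.52168e-07 = 6.8556e-06
Weight by the priors:
  P(Z=A)·L_A = 0.44 × 0.01137 = 0.00500278
  P(Z=B)·L_B = 0.40 × 0.00657287 = 0.00262915
  P(Z=C)·L_C = 0.16 × 6.8556e-06 = 1.0969e-06
Evidence: 0.00500278 + 0.00262915 + 1.0969e-06 = 0.00763302
Responsibility of Cluster B: 0.00262915 / 0.00763302 ≈ 0.3444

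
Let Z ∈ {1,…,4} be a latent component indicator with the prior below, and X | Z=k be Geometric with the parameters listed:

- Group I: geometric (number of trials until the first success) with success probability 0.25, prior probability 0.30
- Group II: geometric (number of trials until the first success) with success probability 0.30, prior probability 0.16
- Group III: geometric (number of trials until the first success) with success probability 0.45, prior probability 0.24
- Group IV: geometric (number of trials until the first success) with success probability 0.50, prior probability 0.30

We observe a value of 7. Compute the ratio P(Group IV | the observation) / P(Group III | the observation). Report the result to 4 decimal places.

0.7840

Since P(k|x) ∝ π_k f_k(x), the posterior odds are π_i f_i(x) / (π_j f_j(x)).
Evaluate each component's likelihood at the observed value:
  f_I = 0.0444946
  f_II = 0.0352947
  f_III = 0.0124563
  f_IV = 0.0078125
Posterior odds = (π_IV·f_IV) / (π_III·f_III) = (0.30·0.0078125) / (0.24·0.0124563) = 0.00234375 / 0.00298951 ≈ 0.7840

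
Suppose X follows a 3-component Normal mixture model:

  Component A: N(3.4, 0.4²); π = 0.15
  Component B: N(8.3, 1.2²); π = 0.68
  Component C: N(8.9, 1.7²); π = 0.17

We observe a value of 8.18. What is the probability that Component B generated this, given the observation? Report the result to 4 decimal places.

P(component k | x) = π_k·f_k(x) / marginal(x), where marginal(x) = Σ_j π_j·f_j(x).
Normal densities:
  p_A = (1/(0.4·√(2π)))·exp(−(8.18−3.4)²/(2·0.4²)) = 0.997356·exp(-71.40125) = 9.7652e-32
  p_B = (1/(1.2·√(2π)))·exp(−(8.18−8.3)²/(2·1.2²)) = 0.332452·exp(-0.00500) = 0.330794
  p_C = (1/(1.7·√(2π)))·exp(−(8.18−8.9)²/(2·1.7²)) = 0.234672·exp(-0.08969) = 0.214541
Multiply by the mixture weights:
  π_A·p_A = 0.15 × 9.7652e-32 = 1.46478e-32
  π_B·p_B = 0.68 × 0.330794 = 0.22494
  π_C·p_C = 0.17 × 0.214541 = 0.0364719
Marginal: 1.46478e-32 + 0.22494 + 0.0364719 = 0.261412
So the posterior for Component B is 0.22494 / 0.261412 ≈ 0.8605.

0.8605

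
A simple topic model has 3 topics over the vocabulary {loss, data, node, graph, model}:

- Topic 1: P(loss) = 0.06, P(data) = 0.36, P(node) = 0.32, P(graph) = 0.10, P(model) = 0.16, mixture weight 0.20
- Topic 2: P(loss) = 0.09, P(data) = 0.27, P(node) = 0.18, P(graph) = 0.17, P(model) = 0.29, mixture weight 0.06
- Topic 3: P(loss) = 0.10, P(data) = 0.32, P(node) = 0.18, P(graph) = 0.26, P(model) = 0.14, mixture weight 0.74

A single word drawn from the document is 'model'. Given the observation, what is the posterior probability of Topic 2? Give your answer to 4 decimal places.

0.1137

P(component k | x) = π_k·f_k(x) / marginal(x), where marginal(x) = Σ_j π_j·f_j(x).
Categorical probabilities:
  p_1 = P(model | comp) = 0.16
  p_2 = P(model | comp) = 0.29
  p_3 = P(model | comp) = 0.14
Weight by the priors:
  π_1·p_1 = 0.20 × 0.16 = 0.032
  π_2·p_2 = 0.06 × 0.29 = 0.0174
  π_3·p_3 = 0.74 × 0.14 = 0.1036
Evidence: 0.032 + 0.0174 + 0.1036 = 0.153
P(Topic 2 | x) = 0.0174 / 0.153 ≈ 0.1137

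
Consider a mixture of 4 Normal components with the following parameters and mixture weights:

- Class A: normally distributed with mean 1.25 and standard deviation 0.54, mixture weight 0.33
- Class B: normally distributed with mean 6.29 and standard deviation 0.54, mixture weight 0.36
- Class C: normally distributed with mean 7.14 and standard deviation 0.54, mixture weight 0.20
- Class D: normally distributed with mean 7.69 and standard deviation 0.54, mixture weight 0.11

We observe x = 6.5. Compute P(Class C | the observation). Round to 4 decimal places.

P(component k | x) = π_k·f_k(x) / marginal(x), where marginal(x) = Σ_j π_j·f_j(x).
Evaluate each component's likelihood at the observed value:
  L_A = (1/(0.54·√(2π)))·exp(−(6.5−1.25)²/(2·0.54²)) = 0.738782·exp(-47.26080) = 2.20501e-21
  L_B = (1/(0.54·√(2π)))·exp(−(6.5−6.29)²/(2·0.54²)) = 0.738782·exp(-0.07562) = 0.684977
  L_C = (1/(0.54·√(2π)))·exp(−(6.5−7.14)²/(2·0.54²)) = 0.738782·exp(-0.70233) = 0.366014
  L_D = (1/(0.54·√(2π)))·exp(−(6.5−7.69)²/(2·0.54²)) = 0.738782·exp(-2.42816) = 0.0651601
Unnormalised posteriors:
  π_A·L_A = 0.33 × 2.20501e-21 = 7.27653e-22
  π_B·L_B = 0.36 × 0.684977 = 0.246592
  π_C·L_C = 0.20 × 0.366014 = 0.0732028
  π_D·L_D = 0.11 × 0.0651601 = 0.00716762
Marginal: 7.27653e-22 + 0.246592 + 0.0732028 + 0.00716762 = 0.326962
Responsibility of Class C: 0.0732028 / 0.326962 ≈ 0.2239

0.2239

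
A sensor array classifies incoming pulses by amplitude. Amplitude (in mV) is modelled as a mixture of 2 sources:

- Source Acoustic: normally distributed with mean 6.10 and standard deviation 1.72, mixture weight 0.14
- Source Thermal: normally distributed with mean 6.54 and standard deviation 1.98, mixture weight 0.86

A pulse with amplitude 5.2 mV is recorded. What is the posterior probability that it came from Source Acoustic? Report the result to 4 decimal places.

0.1705

By Bayes' theorem, P(k | x) = P(Z=k) f_k(x) / Σ_j P(Z=j) f_j(x).
Evaluate each component's likelihood at the observed value:
  L_Acoustic = (1/(1.72·√(2π)))·exp(−(5.2−6.10)²/(2·1.72²)) = 0.231943·exp(-0.13690) = 0.202268
  L_Thermal = (1/(1.98·√(2π)))·exp(−(5.2−6.54)²/(2·1.98²)) = 0.201486·exp(-0.22901) = 0.160246
Weight by the priors:
  P(Z=Acoustic)·L_Acoustic = 0.14 × 0.202268 = 0.0283175
  P(Z=Thermal)·L_Thermal = 0.86 × 0.160246 = 0.137812
Sum: 0.0283175 + 0.137812 = 0.166129
P(Source Acoustic | x) = 0.0283175 / 0.166129 ≈ 0.1705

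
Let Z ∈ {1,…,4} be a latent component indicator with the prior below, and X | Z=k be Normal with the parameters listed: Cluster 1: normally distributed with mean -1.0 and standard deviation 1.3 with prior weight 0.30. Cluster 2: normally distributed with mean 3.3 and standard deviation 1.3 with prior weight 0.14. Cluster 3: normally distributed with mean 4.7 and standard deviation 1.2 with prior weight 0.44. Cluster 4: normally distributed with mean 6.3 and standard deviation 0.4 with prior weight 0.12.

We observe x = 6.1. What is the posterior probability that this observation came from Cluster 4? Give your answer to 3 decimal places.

0.574

The responsibility of component k is π_k f_k(x) divided by Σ_j π_j f_j(x).
Evaluate each component's likelihood at the observed value:
  L_1 = (1/(1.3·√(2π)))·exp(−(6.1−-1.0)²/(2·1.3²)) = 0.306879·exp(-14.91420) = 1.02285e-07
  L_2 = (1/(1.3·√(2π)))·exp(−(6.1−3.3)²/(2·1.3²)) = 0.306879·exp(-2.31953) = 0.0301723
  L_3 = (1/(1.2·√(2π)))·exp(−(6.1−4.7)²/(2·1.2²)) = 0.332452·exp(-0.68056) = 0.168332
  L_4 = (1/(0.4·√(2π)))·exp(−(6.1−6.3)²/(2·0.4²)) = 0.997356·exp(-0.12500) = 0.880163
Weight by the priors:
  π_1·L_1 = 0.30 × 1.02285e-07 = 3.06855e-08
  π_2·L_2 = 0.14 × 0.0301723 = 0.00422413
  π_3·L_3 = 0.44 × 0.168332 = 0.0740662
  π_4·L_4 = 0.12 × 0.880163 = 0.10562
Marginal: 3.06855e-08 + 0.00422413 + 0.0740662 + 0.10562 = 0.18391
So the posterior for Cluster 4 is 0.10562 / 0.18391 ≈ 0.574.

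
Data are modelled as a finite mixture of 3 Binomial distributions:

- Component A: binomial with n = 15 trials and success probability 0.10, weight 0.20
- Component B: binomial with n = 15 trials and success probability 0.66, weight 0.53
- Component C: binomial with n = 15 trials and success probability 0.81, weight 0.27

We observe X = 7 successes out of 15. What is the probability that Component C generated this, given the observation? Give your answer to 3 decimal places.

0.020

Posterior ∝ prior × likelihood, so P(k | x) ∝ π_k f_k(x); normalise over all components.
Component likelihoods at x = 7 successes out of 15:
  f_A = 0.000277006
  f_B = 0.0626884
  f_C = 0.00250019
Weight by the priors:
  π_A·f_A = 0.20 × 0.000277006 = 5.54011e-05
  π_B·f_B = 0.53 × 0.0626884 = 0.0332249
  π_C·f_C = 0.27 × 0.00250019 = 0.00067505
Denominator: 5.54011e-05 + 0.0332249 + 0.00067505 = 0.0339553
P(Component C | the observation) ≈ 0.020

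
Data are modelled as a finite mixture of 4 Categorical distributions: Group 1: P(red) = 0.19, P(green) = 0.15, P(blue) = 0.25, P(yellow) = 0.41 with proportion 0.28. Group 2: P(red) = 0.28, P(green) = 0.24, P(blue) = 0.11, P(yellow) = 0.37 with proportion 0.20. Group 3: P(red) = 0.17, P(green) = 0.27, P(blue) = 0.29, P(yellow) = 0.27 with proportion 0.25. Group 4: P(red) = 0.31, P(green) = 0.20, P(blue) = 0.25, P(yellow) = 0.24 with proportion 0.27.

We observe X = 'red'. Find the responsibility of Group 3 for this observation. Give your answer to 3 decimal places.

0.181

The responsibility of component k is w_k f_k(x) divided by Σ_j w_j f_j(x).
Categorical probabilities:
  p_1 = 0.19
  p_2 = 0.28
  p_3 = 0.17
  p_4 = 0.31
Unnormalised posteriors:
  w_1·p_1 = 0.28 × 0.19 = 0.0532
  w_2·p_2 = 0.20 × 0.28 = 0.056
  w_3·p_3 = 0.25 × 0.17 = 0.0425
  w_4·p_4 = 0.27 × 0.31 = 0.0837
Sum: 0.0532 + 0.056 + 0.0425 + 0.0837 = 0.2354
Responsibility of Group 3: 0.0425 / 0.2354 ≈ 0.181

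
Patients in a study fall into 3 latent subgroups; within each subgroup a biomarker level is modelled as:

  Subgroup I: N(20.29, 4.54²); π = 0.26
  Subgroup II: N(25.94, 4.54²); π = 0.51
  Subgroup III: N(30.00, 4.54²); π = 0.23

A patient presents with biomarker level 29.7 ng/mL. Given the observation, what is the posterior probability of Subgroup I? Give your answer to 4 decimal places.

The responsibility of component k is P(Z=k) f_k(x) divided by Σ_j P(Z=j) f_j(x).
Normal densities:
  f_I = 0.0102561
  f_II = 0.0623608
  f_III = 0.0876811
Unnormalised posteriors:
  P(Z=I)·f_I = 0.26 × 0.0102561 = 0.00266659
  P(Z=II)·f_II = 0.51 × 0.0623608 = 0.031804
  P(Z=III)·f_III = 0.23 × 0.0876811 = 0.0201667
Denominator: 0.00266659 + 0.031804 + 0.0201667 = 0.0546373
Responsibility of Subgroup I: 0.00266659 / 0.0546373 ≈ 0.0488

0.0488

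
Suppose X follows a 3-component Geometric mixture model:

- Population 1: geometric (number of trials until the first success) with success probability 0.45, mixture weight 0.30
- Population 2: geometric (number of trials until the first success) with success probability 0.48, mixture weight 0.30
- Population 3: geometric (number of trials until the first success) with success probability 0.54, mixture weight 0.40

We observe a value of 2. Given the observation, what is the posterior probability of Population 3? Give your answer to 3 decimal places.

P(component k | x) = P(Z=k)·f_k(x) / marginal(x), where marginal(x) = Σ_j P(Z=j)·f_j(x).
Evaluate each component's likelihood at the observed value:
  L_1 = 0.2475
  L_2 = 0.2496
  L_3 = 0.2484
Multiply by the mixture weights:
  P(Z=1)·L_1 = 0.30 × 0.2475 = 0.07425
  P(Z=2)·L_2 = 0.30 × 0.2496 = 0.07488
  P(Z=3)·L_3 = 0.40 × 0.2484 = 0.09936
Marginal: 0.07425 + 0.07488 + 0.09936 = 0.24849
Responsibility of Population 3: 0.09936 / 0.24849 ≈ 0.400

0.400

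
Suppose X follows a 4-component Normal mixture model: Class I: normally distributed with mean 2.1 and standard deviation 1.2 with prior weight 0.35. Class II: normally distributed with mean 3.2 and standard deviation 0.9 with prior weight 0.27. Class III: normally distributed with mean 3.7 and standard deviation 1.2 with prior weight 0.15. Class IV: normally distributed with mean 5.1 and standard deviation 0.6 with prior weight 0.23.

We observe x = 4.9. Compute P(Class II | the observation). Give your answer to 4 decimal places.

Posterior ∝ prior × likelihood, so P(k | x) ∝ w_k f_k(x); normalise over all components.
Normal densities:
  p_I = (1/(1.2·√(2π)))·exp(−(4.9−2.1)²/(2·1.2²)) = 0.332452·exp(-2.72222) = 0.0218516
  p_II = (1/(0.9·√(2π)))·exp(−(4.9−3.2)²/(2·0.9²)) = 0.443269·exp(-1.78395) = 0.0744574
  p_III = (1/(1.2·√(2π)))·exp(−(4.9−3.7)²/(2·1.2²)) = 0.332452·exp(-0.50000) = 0.201642
  p_IV = (1/(0.6·√(2π)))·exp(−(4.9−5.1)²/(2·0.6²)) = 0.664904·exp(-0.05556) = 0.628972
Unnormalised posteriors:
  w_I·p_I = 0.35 × 0.0218516 = 0.00764805
  w_II·p_II = 0.27 × 0.0744574 = 0.0201035
  w_III·p_III = 0.15 × 0.201642 = 0.0302463
  w_IV·p_IV = 0.23 × 0.628972 = 0.144664
Sum: 0.00764805 + 0.0201035 + 0.0302463 + 0.144664 = 0.202661
P(Class II | data) ≈ 0.0992

0.0992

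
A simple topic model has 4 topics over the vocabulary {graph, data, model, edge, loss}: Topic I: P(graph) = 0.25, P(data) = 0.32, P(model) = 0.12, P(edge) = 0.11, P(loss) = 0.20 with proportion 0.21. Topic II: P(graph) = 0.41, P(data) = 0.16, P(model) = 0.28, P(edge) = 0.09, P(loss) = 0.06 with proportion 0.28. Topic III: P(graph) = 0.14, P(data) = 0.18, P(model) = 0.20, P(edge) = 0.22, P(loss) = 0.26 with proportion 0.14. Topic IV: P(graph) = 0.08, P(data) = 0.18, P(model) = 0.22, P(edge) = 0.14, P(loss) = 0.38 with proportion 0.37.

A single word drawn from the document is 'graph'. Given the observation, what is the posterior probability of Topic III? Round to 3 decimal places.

0.091

By Bayes' theorem, P(k | x) = w_k f_k(x) / Σ_j w_j f_j(x).
Component likelihoods at x = 'graph':
  p_I = 0.25
  p_II = 0.41
  p_III = 0.14
  p_IV = 0.08
Unnormalised posteriors:
  w_I·p_I = 0.21 × 0.25 = 0.0525
  w_II·p_II = 0.28 × 0.41 = 0.1148
  w_III·p_III = 0.14 × 0.14 = 0.0196
  w_IV·p_IV = 0.37 × 0.08 = 0.0296
Normaliser: 0.0525 + 0.1148 + 0.0196 + 0.0296 = 0.2165
Responsibility of Topic III: 0.0196 / 0.2165 ≈ 0.091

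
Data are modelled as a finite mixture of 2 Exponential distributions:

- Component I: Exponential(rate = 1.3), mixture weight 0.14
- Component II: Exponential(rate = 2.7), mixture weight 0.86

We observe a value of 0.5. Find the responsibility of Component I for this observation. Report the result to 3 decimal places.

By Bayes' theorem, P(k | x) = π_k f_k(x) / Σ_j π_j f_j(x).
Evaluate each component's likelihood at the observed value:
  p_I = 0.67866
  p_II = 0.699949
Unnormalised posteriors:
  π_I·p_I = 0.14 × 0.67866 = 0.0950123
  π_II·p_II = 0.86 × 0.699949 = 0.601956
Denominator: 0.0950123 + 0.601956 = 0.696968
So the posterior for Component I is 0.0950123 / 0.696968 ≈ 0.136.

0.136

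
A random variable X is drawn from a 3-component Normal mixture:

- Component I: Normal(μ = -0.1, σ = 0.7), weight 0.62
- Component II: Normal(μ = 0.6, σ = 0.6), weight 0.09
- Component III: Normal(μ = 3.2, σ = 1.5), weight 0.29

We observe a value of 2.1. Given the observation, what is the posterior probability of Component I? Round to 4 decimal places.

0.0395

Apply Bayes' rule: the posterior for each component is proportional to its prior times its likelihood at x.
Normal densities:
  L_I = (1/(0.7·√(2π)))·exp(−(2.1−-0.1)²/(2·0.7²)) = 0.569918·exp(-4.93878) = 0.00408253
  L_II = (1/(0.6·√(2π)))·exp(−(2.1−0.6)²/(2·0.6²)) = 0.664904·exp(-3.12500) = 0.0292138
  L_III = (1/(1.5·√(2π)))·exp(−(2.1−3.2)²/(2·1.5²)) = 0.265962·exp(-0.26889) = 0.203255
Unnormalised posteriors:
  w_I·L_I = 0.62 × 0.00408253 = 0.00253117
  w_II·L_II = 0.09 × 0.0292138 = 0.00262925
  w_III·L_III = 0.29 × 0.203255 = 0.058944
Sum: 0.00253117 + 0.00262925 + 0.058944 = 0.0641044
Responsibility of Component I: 0.00253117 / 0.0641044 ≈ 0.0395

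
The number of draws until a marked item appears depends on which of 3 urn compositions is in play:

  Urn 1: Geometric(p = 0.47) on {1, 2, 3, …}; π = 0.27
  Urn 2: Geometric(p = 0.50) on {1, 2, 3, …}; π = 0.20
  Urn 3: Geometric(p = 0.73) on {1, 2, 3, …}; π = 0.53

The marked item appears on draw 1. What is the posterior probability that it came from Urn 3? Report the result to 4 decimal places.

0.6303

The responsibility of component k is π_k f_k(x) divided by Σ_j π_j f_j(x).
Evaluate each component's likelihood at the observed value:
  f_1 = 0.47
  f_2 = 0.5
  f_3 = 0.73
Multiply by the mixture weights:
  π_1·f_1 = 0.27 × 0.47 = 0.1269
  π_2·f_2 = 0.20 × 0.5 = 0.1
  π_3·f_3 = 0.53 × 0.73 = 0.3869
Denominator: 0.1269 + 0.1 + 0.3869 = 0.6138
P(Urn 3 | x) = 0.3869 / 0.6138 ≈ 0.6303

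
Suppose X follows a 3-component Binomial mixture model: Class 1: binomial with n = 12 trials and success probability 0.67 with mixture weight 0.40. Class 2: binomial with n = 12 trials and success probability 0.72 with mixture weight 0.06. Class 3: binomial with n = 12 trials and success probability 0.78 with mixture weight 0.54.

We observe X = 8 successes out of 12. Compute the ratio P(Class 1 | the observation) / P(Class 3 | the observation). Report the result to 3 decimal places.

1.111

The posterior odds equal the prior odds times the likelihood ratio: (π_i/π_j)·(f_i(x)/f_j(x)).
Component likelihoods at x = 8 successes out of 12:
  p_1 = 0.238374
  p_2 = 0.219734
  p_3 = 0.158874
0.0953497 / 0.0857919 ≈ 1.111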